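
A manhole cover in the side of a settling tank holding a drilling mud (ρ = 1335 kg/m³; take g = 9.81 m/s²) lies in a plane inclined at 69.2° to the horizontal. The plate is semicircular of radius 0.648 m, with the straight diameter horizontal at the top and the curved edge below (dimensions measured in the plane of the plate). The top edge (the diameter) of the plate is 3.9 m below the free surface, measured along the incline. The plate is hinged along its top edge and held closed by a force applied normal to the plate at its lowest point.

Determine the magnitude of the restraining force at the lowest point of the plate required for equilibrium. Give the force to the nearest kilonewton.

γ = ρg = 1335 × 9.81 / 1000 = 13.09635 kN/m³.
Let θ = 69.2° be the plate's angle to the horizontal; measure y along the incline from where the plane meets the free surface. Vertical depth h = y·sinθ with sinθ = 0.934826.
The centroid of a semicircle lies 4r/(3π) = 0.27502 m from the diameter, here below the top edge, so y_c = 3.9 + 0.27502 = 4.17502 m and h_c = 4.17502 × 0.934826 = 3.90292 m.
A = πr²/2 = π × 0.648²/2 = 0.659584 m².
Resultant F = γ·h_c·A = 13.09635 × 3.90292 × 0.659584 = 33.714 kN.
I_c = (π/8 − 8/(9π))·r⁴ = 0.109757 × 0.648⁴ = 0.0193523 m⁴.
Centre of pressure: y_p = y_c + I_c/(y_c·A) = 4.17502 + 0.0193523/(4.17502 × 0.659584) = 4.17502 + 0.00702755 = 4.18205 m along the plane.
The resultant acts 0.27502 + 0.00702755 = 0.282048 m (along the plate) below the hinge at the top edge, so the moment about the hinge is M = F × 0.282048 = 33.714 × 0.282048 = 9.50897 kN·m.
A normal force at the bottom, 0.648 m from the hinge, must supply this moment: P = 9.50897/0.648 = 14.6743 kN.

P ≈ 15 kN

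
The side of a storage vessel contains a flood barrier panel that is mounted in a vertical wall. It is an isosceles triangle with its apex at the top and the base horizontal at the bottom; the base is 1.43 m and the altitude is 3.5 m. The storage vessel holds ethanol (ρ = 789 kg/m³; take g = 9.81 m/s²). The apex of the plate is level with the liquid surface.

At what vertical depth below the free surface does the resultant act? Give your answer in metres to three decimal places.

h_p = 2.625 m

γ = ρg = 789 × 9.81 / 1000 = 7.74009 kN/m³.
With the apex up, the centroid sits 2h/3 = 2 × 3.5/3 = 2.33333 m below the apex, so the centroid depth is h_c = 2.33333 m.
A = ½ × 1.43 × 3.5 = 2.5025 m².
Resultant F = γ·h_c·A = 7.74009 × 2.33333 × 2.5025 = 45.1956 kN.
I_c = b·h³/36 = 1.43 × 3.5³/36 = 1.70309 m⁴.
Centre of pressure: y_p = y_c + I_c/(y_c·A) = 2.33333 + 1.70309/(2.33333 × 2.5025) = 2.33333 + 0.291667 = 2.625 m along the plane.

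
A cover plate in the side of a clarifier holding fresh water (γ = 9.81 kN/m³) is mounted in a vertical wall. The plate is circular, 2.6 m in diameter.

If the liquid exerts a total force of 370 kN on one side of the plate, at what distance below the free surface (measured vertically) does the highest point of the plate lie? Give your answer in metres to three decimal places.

γ = 9.81 kN/m³.
A = π(1.3)² = 5.30929 m².
From F = γ·h_c·A, the centroid depth is h_c = 370/(9.81 × 5.30929) = 7.10389 m.
The centroid is at the centre, 1.3 m below the top of the plate, so the highest point sits at h_top = 7.10389 − 1.3 = 5.80389 m below the surface.

d_top ≈ 5.804 m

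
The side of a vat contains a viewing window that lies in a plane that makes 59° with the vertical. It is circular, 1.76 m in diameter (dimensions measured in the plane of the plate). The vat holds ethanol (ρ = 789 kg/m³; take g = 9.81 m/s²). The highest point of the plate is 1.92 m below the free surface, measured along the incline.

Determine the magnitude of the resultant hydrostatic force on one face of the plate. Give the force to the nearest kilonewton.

F ≈ 27 kN

γ = ρg = 789 × 9.81 / 1000 = 7.74009 kN/m³.
The plate makes 59° with the vertical, i.e. θ = 90° − 59° = 31° to the horizontal. Measuring y along the incline from the free-surface line, vertical depth h = y·sinθ with sinθ = 0.515038.
The centroid is at the centre, 0.88 m below the top of the plate, so y_c = 1.92 + 0.88 = 2.8 m and h_c = 2.8 × 0.515038 = 1.44211 m.
A = π(0.88)² = 2.43285 m².
Resultant F = γ·h_c·A = 7.74009 × 1.44211 × 2.43285 = 27.1556 kN.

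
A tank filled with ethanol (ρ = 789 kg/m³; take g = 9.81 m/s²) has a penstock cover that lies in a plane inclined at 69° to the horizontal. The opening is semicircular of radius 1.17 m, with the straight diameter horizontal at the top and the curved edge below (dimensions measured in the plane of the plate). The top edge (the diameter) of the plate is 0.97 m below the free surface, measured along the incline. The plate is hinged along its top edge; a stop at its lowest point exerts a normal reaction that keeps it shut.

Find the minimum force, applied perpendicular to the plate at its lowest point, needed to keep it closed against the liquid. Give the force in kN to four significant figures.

γ = ρg = 789 × 9.81 / 1000 = 7.74009 kN/m³.
Let θ = 69° be the plate's angle to the horizontal; measure y along the incline from where the plane meets the free surface. Vertical depth h = y·sinθ with sinθ = 0.933580.
The centroid of a semicircle lies 4r/(3π) = 0.496563 m from the diameter, here below the top edge, so y_c = 0.97 + 0.496563 = 1.46656 m and h_c = 1.46656 × 0.933580 = 1.36915 m.
A = πr²/2 = π × 1.17²/2 = 2.15026 m².
Resultant F = γ·h_c·A = 7.74009 × 1.36915 × 2.15026 = 22.787 kN.
I_c = (π/8 − 8/(9π))·r⁴ = 0.109757 × 1.17⁴ = 0.205672 m⁴.
Centre of pressure: y_p = y_c + I_c/(y_c·A) = 1.46656 + 0.205672/(1.46656 × 2.15026) = 1.46656 + 0.0652205 = 1.53178 m along the plane.
The resultant acts 0.496563 + 0.0652205 = 0.561783 m (along the plate) below the hinge at the top edge, so the moment about the hinge is M = F × 0.561783 = 22.787 × 0.561783 = 12.8013 kN·m.
A normal force at the bottom, 1.17 m from the hinge, must supply this moment: P = 12.8013/1.17 = 10.9413 kN.

P ≈ 10.94 kN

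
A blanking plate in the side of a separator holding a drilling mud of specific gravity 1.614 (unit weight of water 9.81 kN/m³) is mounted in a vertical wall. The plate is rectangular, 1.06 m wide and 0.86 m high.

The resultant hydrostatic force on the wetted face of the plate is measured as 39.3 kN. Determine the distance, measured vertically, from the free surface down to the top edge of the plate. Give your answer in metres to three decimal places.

γ = 1.614 × 9.81 = 15.83334 kN/m³.
A = 1.06 × 0.86 = 0.9116 m².
From F = γ·h_c·A, the centroid depth is h_c = 39.3/(15.83334 × 0.9116) = 2.7228 m.
The centroid lies 0.86/2 = 0.43 m below the top edge, so the top edge sits at h_top = 2.7228 − 0.43 = 2.2928 m below the surface.

d_top ≈ 2.293 m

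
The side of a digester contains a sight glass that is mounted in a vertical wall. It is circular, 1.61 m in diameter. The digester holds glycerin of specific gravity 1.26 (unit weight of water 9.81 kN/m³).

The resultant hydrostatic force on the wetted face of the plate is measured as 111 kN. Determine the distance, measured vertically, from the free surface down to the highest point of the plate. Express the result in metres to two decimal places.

γ = 1.26 × 9.81 = 12.3606 kN/m³.
A = π(0.805)² = 2.03583 m².
From F = γ·h_c·A, the centroid depth is h_c = 111/(12.3606 × 2.03583) = 4.41105 m.
The centroid is at the centre, 0.805 m below the top of the plate, so the highest point sits at h_top = 4.41105 − 0.805 = 3.60605 m below the surface.

d_top ≈ 3.61 m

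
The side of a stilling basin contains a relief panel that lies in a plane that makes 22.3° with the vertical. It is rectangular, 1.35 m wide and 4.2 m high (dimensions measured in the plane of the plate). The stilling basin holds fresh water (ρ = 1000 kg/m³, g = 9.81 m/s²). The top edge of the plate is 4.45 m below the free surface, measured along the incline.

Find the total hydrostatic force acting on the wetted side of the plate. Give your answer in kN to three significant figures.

γ = ρg = 1000 × 9.81 = 9810 N/m³ = 9.81 kN/m³.
The plate makes 22.3° with the vertical, i.e. θ = 90° − 22.3° = 67.7° to the horizontal. Measuring y along the incline from the free-surface line, vertical depth h = y·sinθ with sinθ = 0.925210.
The centroid lies 4.2/2 = 2.1 m below the top edge, so y_c = 4.45 + 2.1 = 6.55 m and h_c = 6.55 × 0.925210 = 6.06013 m.
A = 1.35 × 4.2 = 5.67 m².
Resultant F = γ·h_c·A = 9.81 × 6.06013 × 5.67 = 337.081 kN.

F ≈ 337 kN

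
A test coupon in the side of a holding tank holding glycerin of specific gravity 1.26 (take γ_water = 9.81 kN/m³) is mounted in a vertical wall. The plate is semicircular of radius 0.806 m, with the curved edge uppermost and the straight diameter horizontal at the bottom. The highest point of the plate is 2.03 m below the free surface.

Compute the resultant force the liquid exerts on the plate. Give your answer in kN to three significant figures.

γ = 1.26 × 9.81 = 12.3606 kN/m³.
The centroid lies 4r/(3π) = 0.342077 m above the diameter, so r − 4r/(3π) = 0.806 − 0.342077 = 0.463923 m below the topmost point, so the centroid depth is h_c = 2.03 + 0.463923 = 2.49392 m.
A = πr²/2 = π × 0.806²/2 = 1.02045 m².
Resultant F = γ·h_c·A = 12.3606 × 2.49392 × 1.02045 = 31.4567 kN.

F ≈ 31.5 kN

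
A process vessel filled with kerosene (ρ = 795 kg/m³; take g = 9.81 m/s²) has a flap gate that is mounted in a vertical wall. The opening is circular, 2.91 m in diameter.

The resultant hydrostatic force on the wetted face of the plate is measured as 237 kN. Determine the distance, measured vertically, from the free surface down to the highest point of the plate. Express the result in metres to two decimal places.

γ = ρg = 795 × 9.81 / 1000 = 7.79895 kN/m³.
A = π(1.455)² = 6.65083 m².
From F = γ·h_c·A, the centroid depth is h_c = 237/(7.79895 × 6.65083) = 4.56916 m.
The centroid is at the centre, 1.455 m below the top of the plate, so the highest point sits at h_top = 4.56916 − 1.455 = 3.11416 m below the surface.

d_top ≈ 3.11 m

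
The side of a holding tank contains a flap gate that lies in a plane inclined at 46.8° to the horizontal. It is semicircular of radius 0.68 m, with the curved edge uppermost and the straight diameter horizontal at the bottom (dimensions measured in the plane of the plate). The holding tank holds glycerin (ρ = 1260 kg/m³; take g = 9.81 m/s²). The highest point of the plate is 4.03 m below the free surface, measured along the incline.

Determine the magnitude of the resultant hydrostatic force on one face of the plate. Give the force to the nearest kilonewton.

γ = ρg = 1260 × 9.81 / 1000 = 12.3606 kN/m³.
Let θ = 46.8° be the plate's angle to the horizontal; measure y along the incline from where the plane meets the free surface. Vertical depth h = y·sinθ with sinθ = 0.728969.
The centroid lies 4r/(3π) = 0.288601 m above the diameter, so r − 4r/(3π) = 0.68 − 0.288601 = 0.391399 m below the topmost point, so y_c = 4.03 + 0.391399 = 4.4214 m and h_c = 4.4214 × 0.728969 = 3.22306 m.
A = πr²/2 = π × 0.68²/2 = 0.726336 m².
Resultant F = γ·h_c·A = 12.3606 × 3.22306 × 0.726336 = 28.9365 kN.

F ≈ 29 kN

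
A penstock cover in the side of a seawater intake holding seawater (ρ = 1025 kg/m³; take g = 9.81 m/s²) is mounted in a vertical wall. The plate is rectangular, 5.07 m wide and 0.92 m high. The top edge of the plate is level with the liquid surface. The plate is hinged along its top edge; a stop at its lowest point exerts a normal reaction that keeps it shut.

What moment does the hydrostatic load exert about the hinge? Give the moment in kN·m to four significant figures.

γ = ρg = 1025 × 9.81 / 1000 = 10.05525 kN/m³.
The centroid lies 0.92/2 = 0.46 m below the top edge, so the centroid depth is h_c = 0.46 m.
A = 5.07 × 0.92 = 4.6644 m².
Resultant F = γ·h_c·A = 10.05525 × 0.46 × 4.6644 = 21.5748 kN.
I_c = b·h³/12 = 5.07 × 0.92³/12 = 0.328996 m⁴.
Centre of pressure: y_p = y_c + I_c/(y_c·A) = 0.46 + 0.328996/(0.46 × 4.6644) = 0.46 + 0.153333 = 0.613333 m along the plane.
The resultant acts 0.46 + 0.153333 = 0.613333 m (along the plate) below the hinge at the top edge, so the moment about the hinge is M = F × 0.613333 = 21.5748 × 0.613333 = 13.2325 kN·m.

M ≈ 13.23 kN·m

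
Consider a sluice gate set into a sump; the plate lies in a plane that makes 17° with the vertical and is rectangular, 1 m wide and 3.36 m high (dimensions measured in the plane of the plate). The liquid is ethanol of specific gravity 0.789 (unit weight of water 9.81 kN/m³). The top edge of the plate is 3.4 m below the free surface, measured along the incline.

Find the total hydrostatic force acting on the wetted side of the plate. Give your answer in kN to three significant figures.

γ = 0.789 × 9.81 = 7.74009 kN/m³.
The plate makes 17° with the vertical, i.e. θ = 90° − 17° = 73° to the horizontal. Measuring y along the incline from the free-surface line, vertical depth h = y·sinθ with sinθ = 0.956305.
The centroid lies 3.36/2 = 1.68 m below the top edge, so y_c = 3.4 + 1.68 = 5.08 m and h_c = 5.08 × 0.956305 = 4.85803 m.
A = 1 × 3.36 = 3.36 m².
Resultant F = γ·h_c·A = 7.74009 × 4.85803 × 3.36 = 126.341 kN.

F ≈ 126 kN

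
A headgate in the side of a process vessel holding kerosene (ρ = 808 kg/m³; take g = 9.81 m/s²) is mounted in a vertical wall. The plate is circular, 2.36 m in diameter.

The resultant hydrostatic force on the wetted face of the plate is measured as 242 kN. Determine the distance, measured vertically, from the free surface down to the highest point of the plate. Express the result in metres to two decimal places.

d_top ≈ 5.80 m

γ = ρg = 808 × 9.81 / 1000 = 7.92648 kN/m³.
A = π(1.18)² = 4.37435 m².
From F = γ·h_c·A, the centroid depth is h_c = 242/(7.92648 × 4.37435) = 6.97945 m.
The centroid is at the centre, 1.18 m below the top of the plate, so the highest point sits at h_top = 6.97945 − 1.18 = 5.79945 m below the surface.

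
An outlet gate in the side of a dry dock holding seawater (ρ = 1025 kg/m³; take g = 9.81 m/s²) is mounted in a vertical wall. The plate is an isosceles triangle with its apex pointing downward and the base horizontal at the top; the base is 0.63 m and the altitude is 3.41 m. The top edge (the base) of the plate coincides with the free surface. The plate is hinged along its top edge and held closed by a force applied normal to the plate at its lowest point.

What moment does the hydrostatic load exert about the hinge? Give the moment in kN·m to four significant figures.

γ = ρg = 1025 × 9.81 / 1000 = 10.05525 kN/m³.
With the apex down, the centroid sits h/3 = 3.41/3 = 1.13667 m below the base (the top edge), so the centroid depth is h_c = 1.13667 m.
A = ½ × 0.63 × 3.41 = 1.07415 m².
Resultant F = γ·h_c·A = 10.05525 × 1.13667 × 1.07415 = 12.277 kN.
I_c = b·h³/36 = 0.63 × 3.41³/36 = 0.693907 m⁴.
Centre of pressure: y_p = y_c + I_c/(y_c·A) = 1.13667 + 0.693907/(1.13667 × 1.07415) = 1.13667 + 0.568332 = 1.705 m along the plane.
The resultant acts 1.13667 + 0.568332 = 1.705 m (along the plate) below the hinge at the top edge, so the moment about the hinge is M = F × 1.705 = 12.277 × 1.705 = 20.9323 kN·m.

M ≈ 20.93 kN·m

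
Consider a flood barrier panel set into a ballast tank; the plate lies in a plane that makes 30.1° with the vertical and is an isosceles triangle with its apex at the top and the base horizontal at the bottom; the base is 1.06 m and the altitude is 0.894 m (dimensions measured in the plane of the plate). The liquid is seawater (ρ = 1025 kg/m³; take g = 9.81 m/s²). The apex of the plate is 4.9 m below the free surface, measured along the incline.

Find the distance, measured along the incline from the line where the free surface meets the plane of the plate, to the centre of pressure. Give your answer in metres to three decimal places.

y_p = 5.504 m

γ = ρg = 1025 × 9.81 / 1000 = 10.05525 kN/m³.
The plate makes 30.1° with the vertical, i.e. θ = 90° − 30.1° = 59.9° to the horizontal. Measuring y along the incline from the free-surface line, vertical depth h = y·sinθ with sinθ = 0.865151.
With the apex up, the centroid sits 2h/3 = 2 × 0.894/3 = 0.596 m below the apex, so y_c = 4.9 + 0.596 = 5.496 m and h_c = 5.496 × 0.865151 = 4.75487 m.
A = ½ × 1.06 × 0.894 = 0.47382 m².
Resultant F = γ·h_c·A = 10.05525 × 4.75487 × 0.47382 = 22.654 kN.
I_c = b·h³/36 = 1.06 × 0.894³/36 = 0.0210386 m⁴.
Centre of pressure: y_p = y_c + I_c/(y_c·A) = 5.496 + 0.0210386/(5.496 × 0.47382) = 5.496 + 0.00807898 = 5.50408 m along the plane.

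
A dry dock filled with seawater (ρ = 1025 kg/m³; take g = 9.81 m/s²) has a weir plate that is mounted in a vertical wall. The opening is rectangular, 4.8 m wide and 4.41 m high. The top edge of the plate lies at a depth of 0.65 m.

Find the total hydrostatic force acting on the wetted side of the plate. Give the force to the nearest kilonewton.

F ≈ 608 kN

γ = ρg = 1025 × 9.81 / 1000 = 10.05525 kN/m³.
The centroid lies 4.41/2 = 2.205 m below the top edge, so the centroid depth is h_c = 0.65 + 2.205 = 2.855 m.
A = 4.8 × 4.41 = 21.168 m².
Resultant F = γ·h_c·A = 10.05525 × 2.855 × 21.168 = 607.685 kN.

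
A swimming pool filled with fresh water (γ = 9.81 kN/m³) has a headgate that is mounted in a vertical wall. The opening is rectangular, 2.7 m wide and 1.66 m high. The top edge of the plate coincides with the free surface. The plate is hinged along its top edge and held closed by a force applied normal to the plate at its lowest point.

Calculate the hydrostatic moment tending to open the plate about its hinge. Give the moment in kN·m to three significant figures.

γ = 9.81 kN/m³.
The centroid lies 1.66/2 = 0.83 m below the top edge, so the centroid depth is h_c = 0.83 m.
A = 2.7 × 1.66 = 4.482 m².
Resultant F = γ·h_c·A = 9.81 × 0.83 × 4.482 = 36.4938 kN.
I_c = b·h³/12 = 2.7 × 1.66³/12 = 1.02922 m⁴.
Centre of pressure: y_p = y_c + I_c/(y_c·A) = 0.83 + 1.02922/(0.83 × 4.482) = 0.83 + 0.276668 = 1.10667 m along the plane.
The resultant acts 0.83 + 0.276668 = 1.10667 m (along the plate) below the hinge at the top edge, so the moment about the hinge is M = F × 1.10667 = 36.4938 × 1.10667 = 40.3866 kN·m.

M ≈ 40.4 kN·m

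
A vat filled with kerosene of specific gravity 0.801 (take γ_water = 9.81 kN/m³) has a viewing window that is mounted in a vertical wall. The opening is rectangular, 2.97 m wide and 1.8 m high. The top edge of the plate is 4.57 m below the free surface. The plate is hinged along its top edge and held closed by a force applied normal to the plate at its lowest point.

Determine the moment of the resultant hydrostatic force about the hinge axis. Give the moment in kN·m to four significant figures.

M ≈ 218.1 kN·m

γ = 0.801 × 9.81 = 7.85781 kN/m³.
The centroid lies 1.8/2 = 0.9 m below the top edge, so the centroid depth is h_c = 4.57 + 0.9 = 5.47 m.
A = 2.97 × 1.8 = 5.346 m².
Resultant F = γ·h_c·A = 7.85781 × 5.47 × 5.346 = 229.783 kN.
I_c = b·h³/12 = 2.97 × 1.8³/12 = 1.44342 m⁴.
Centre of pressure: y_p = y_c + I_c/(y_c·A) = 5.47 + 1.44342/(5.47 × 5.346) = 5.47 + 0.0493601 = 5.51936 m along the plane.
The resultant acts 0.9 + 0.0493601 = 0.94936 m (along the plate) below the hinge at the top edge, so the moment about the hinge is M = F × 0.94936 = 229.783 × 0.94936 = 218.147 kN·m.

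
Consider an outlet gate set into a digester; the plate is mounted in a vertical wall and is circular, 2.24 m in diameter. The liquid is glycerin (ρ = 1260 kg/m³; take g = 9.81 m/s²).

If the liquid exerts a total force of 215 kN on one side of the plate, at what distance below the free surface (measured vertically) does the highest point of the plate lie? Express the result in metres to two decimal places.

γ = ρg = 1260 × 9.81 / 1000 = 12.3606 kN/m³.
A = π(1.12)² = 3.94081 m².
From F = γ·h_c·A, the centroid depth is h_c = 215/(12.3606 × 3.94081) = 4.41381 m.
The centroid is at the centre, 1.12 m below the top of the plate, so the highest point sits at h_top = 4.41381 − 1.12 = 3.29381 m below the surface.

d_top ≈ 3.29 m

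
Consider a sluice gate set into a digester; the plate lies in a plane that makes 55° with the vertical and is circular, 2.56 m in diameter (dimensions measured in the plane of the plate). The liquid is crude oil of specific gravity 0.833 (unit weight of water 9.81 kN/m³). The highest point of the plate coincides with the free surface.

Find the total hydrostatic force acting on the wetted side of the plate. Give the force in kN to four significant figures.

F ≈ 30.88 kN

γ = 0.833 × 9.81 = 8.17173 kN/m³.
The plate makes 55° with the vertical, i.e. θ = 90° − 55° = 35° to the horizontal. Measuring y along the incline from the free-surface line, vertical depth h = y·sinθ with sinθ = 0.573576.
The centroid is at the centre, 1.28 m below the top of the plate, so y_c = 1.28 m and h_c = 1.28 × 0.573576 = 0.734177 m.
A = π(1.28)² = 5.14719 m².
Resultant F = γ·h_c·A = 8.17173 × 0.734177 × 5.14719 = 30.8805 kN.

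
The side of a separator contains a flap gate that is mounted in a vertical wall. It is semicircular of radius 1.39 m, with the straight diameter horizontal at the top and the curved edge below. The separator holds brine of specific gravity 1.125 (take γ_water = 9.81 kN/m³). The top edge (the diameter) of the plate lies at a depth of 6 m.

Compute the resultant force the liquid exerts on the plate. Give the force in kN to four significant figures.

γ = 1.125 × 9.81 = 11.03625 kN/m³.
The centroid of a semicircle lies 4r/(3π) = 0.589934 m from the diameter, here below the top edge, so the centroid depth is h_c = 6 + 0.589934 = 6.58993 m.
A = πr²/2 = π × 1.39²/2 = 3.03494 m².
Resultant F = γ·h_c·A = 11.03625 × 6.58993 × 3.03494 = 220.725 kN.

F ≈ 220.7 kN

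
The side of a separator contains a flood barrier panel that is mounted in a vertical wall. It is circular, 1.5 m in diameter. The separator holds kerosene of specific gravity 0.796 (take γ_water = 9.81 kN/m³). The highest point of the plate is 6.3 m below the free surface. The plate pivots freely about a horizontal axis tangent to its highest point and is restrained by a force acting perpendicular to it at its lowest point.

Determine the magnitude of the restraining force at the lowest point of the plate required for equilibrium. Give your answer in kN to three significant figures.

P ≈ 49.9 kN

γ = 0.796 × 9.81 = 7.80876 kN/m³.
The centroid is at the centre, 0.75 m below the top of the plate, so the centroid depth is h_c = 6.3 + 0.75 = 7.05 m.
A = π(0.75)² = 1.76715 m².
Resultant F = γ·h_c·A = 7.80876 × 7.05 × 1.76715 = 97.2847 kN.
I_c = πr⁴/4 = π × 0.75⁴/4 = 0.248505 m⁴.
Centre of pressure: y_p = y_c + I_c/(y_c·A) = 7.05 + 0.248505/(7.05 × 1.76715) = 7.05 + 0.0199468 = 7.06995 m along the plane.
The resultant acts 0.75 + 0.0199468 = 0.769947 m (along the plate) below the hinge at the top edge, so the moment about the hinge is M = F × 0.769947 = 97.2847 × 0.769947 = 74.9041 kN·m.
A normal force at the bottom, 1.5 m from the hinge, must supply this moment: P = 74.9041/1.5 = 49.9361 kN.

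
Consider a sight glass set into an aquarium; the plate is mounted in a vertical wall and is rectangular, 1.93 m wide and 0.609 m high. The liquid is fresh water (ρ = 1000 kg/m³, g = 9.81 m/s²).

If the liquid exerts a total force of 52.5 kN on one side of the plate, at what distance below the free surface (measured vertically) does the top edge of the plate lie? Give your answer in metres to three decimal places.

d_top ≈ 4.249 m

γ = ρg = 1000 × 9.81 = 9810 N/m³ = 9.81 kN/m³.
A = 1.93 × 0.609 = 1.17537 m².
From F = γ·h_c·A, the centroid depth is h_c = 52.5/(9.81 × 1.17537) = 4.55319 m.
The centroid lies 0.609/2 = 0.3045 m below the top edge, so the top edge sits at h_top = 4.55319 − 0.3045 = 4.24869 m below the surface.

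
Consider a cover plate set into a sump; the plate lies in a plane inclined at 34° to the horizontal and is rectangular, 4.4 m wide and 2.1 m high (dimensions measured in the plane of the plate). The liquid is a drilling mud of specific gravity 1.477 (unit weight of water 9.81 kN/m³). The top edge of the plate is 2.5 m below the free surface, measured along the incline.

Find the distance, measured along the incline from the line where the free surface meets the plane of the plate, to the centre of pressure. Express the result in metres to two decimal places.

y_p = 3.65 m

γ = 1.477 × 9.81 = 14.48937 kN/m³.
Let θ = 34° be the plate's angle to the horizontal; measure y along the incline from where the plane meets the free surface. Vertical depth h = y·sinθ with sinθ = 0.559193.
The centroid lies 2.1/2 = 1.05 m below the top edge, so y_c = 2.5 + 1.05 = 3.55 m and h_c = 3.55 × 0.559193 = 1.98514 m.
A = 4.4 × 2.1 = 9.24 m².
Resultant F = γ·h_c·A = 14.48937 × 1.98514 × 9.24 = 265.774 kN.
I_c = b·h³/12 = 4.4 × 2.1³/12 = 3.3957 m⁴.
Centre of pressure: y_p = y_c + I_c/(y_c·A) = 3.55 + 3.3957/(3.55 × 9.24) = 3.55 + 0.103521 = 3.65352 m along the plane.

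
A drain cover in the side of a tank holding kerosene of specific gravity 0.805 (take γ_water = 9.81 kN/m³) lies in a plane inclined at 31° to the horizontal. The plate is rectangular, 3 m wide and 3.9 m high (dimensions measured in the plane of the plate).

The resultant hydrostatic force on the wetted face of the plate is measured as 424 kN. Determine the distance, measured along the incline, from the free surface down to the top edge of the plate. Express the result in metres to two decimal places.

γ = 0.805 × 9.81 = 7.89705 kN/m³.
A = 3 × 3.9 = 11.7 m².
From F = γ·h_c·A, the centroid depth is h_c = 424/(7.89705 × 11.7) = 4.58897 m.
Let θ = 31° be the plate's angle to the horizontal; measure y along the incline from where the plane meets the free surface. Vertical depth h = y·sinθ with sinθ = 0.515038.
Along the incline, y_c = h_c/sinθ = 4.58897/0.515038 = 8.90996 m.
The centroid lies 3.9/2 = 1.95 m below the top edge, so the top edge sits at y_top = 8.90996 − 1.95 = 6.95996 m along the incline.

y_top ≈ 6.96 m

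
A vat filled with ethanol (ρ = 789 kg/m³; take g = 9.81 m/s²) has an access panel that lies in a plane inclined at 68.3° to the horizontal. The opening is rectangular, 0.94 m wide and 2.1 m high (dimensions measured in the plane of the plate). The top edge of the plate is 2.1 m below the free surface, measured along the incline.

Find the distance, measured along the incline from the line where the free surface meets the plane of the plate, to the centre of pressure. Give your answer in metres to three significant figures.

y_p = 3.27 m

γ = ρg = 789 × 9.81 / 1000 = 7.74009 kN/m³.
Let θ = 68.3° be the plate's angle to the horizontal; measure y along the incline from where the plane meets the free surface. Vertical depth h = y·sinθ with sinθ = 0.929133.
The centroid lies 2.1/2 = 1.05 m below the top edge, so y_c = 2.1 + 1.05 = 3.15 m and h_c = 3.15 × 0.929133 = 2.92677 m.
A = 0.94 × 2.1 = 1.974 m².
Resultant F = γ·h_c·A = 7.74009 × 2.92677 × 1.974 = 44.7179 kN.
I_c = b·h³/12 = 0.94 × 2.1³/12 = 0.725445 m⁴.
Centre of pressure: y_p = y_c + I_c/(y_c·A) = 3.15 + 0.725445/(3.15 × 1.974) = 3.15 + 0.116667 = 3.26667 m along the plane.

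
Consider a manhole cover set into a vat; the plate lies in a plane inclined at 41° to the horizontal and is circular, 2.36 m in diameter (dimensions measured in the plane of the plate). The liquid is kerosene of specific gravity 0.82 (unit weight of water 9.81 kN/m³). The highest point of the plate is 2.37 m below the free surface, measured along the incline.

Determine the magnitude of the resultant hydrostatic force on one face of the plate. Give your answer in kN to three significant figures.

F ≈ 82.0 kN

γ = 0.82 × 9.81 = 8.0442 kN/m³.
Let θ = 41° be the plate's angle to the horizontal; measure y along the incline from where the plane meets the free surface. Vertical depth h = y·sinθ with sinθ = 0.656059.
The centroid is at the centre, 1.18 m below the top of the plate, so y_c = 2.37 + 1.18 = 3.55 m and h_c = 3.55 × 0.656059 = 2.32901 m.
A = π(1.18)² = 4.37435 m².
Resultant F = γ·h_c·A = 8.0442 × 2.32901 × 4.37435 = 81.9535 kN.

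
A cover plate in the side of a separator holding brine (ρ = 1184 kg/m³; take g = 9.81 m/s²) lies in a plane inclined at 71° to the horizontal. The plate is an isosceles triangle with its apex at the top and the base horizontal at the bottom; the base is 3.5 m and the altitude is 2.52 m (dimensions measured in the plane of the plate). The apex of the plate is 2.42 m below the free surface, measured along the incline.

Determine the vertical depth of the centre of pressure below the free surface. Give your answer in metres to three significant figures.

γ = ρg = 1184 × 9.81 / 1000 = 11.61504 kN/m³.
Let θ = 71° be the plate's angle to the horizontal; measure y along the incline from where the plane meets the free surface. Vertical depth h = y·sinθ with sinθ = 0.945519.
With the apex up, the centroid sits 2h/3 = 2 × 2.52/3 = 1.68 m below the apex, so y_c = 2.42 + 1.68 = 4.1 m and h_c = 4.1 × 0.945519 = 3.87663 m.
A = ½ × 3.5 × 2.52 = 4.41 m².
Resultant F = γ·h_c·A = 11.61504 × 3.87663 × 4.41 = 198.57 kN.
I_c = b·h³/36 = 3.5 × 2.52³/36 = 1.55585 m⁴.
Centre of pressure: y_p = y_c + I_c/(y_c·A) = 4.1 + 1.55585/(4.1 × 4.41) = 4.1 + 0.0860489 = 4.18605 m along the plane.
Vertically, h_p = y_p·sinθ = 4.18605 × 0.945519 = 3.95799 m.

h_p = 3.96 m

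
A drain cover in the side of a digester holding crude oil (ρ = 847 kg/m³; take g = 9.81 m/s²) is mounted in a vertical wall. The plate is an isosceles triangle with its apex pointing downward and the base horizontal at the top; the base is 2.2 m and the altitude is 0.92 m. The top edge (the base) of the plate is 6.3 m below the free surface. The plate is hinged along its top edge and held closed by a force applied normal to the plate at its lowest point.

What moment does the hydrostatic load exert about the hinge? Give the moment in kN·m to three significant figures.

γ = ρg = 847 × 9.81 / 1000 = 8.30907 kN/m³.
With the apex down, the centroid sits h/3 = 0.92/3 = 0.306667 m below the base (the top edge), so the centroid depth is h_c = 6.3 + 0.306667 = 6.60667 m.
A = ½ × 2.2 × 0.92 = 1.012 m².
Resultant F = γ·h_c·A = 8.30907 × 6.60667 × 1.012 = 55.554 kN.
I_c = b·h³/36 = 2.2 × 0.92³/36 = 0.0475865 m⁴.
Centre of pressure: y_p = y_c + I_c/(y_c·A) = 6.60667 + 0.0475865/(6.60667 × 1.012) = 6.60667 + 0.00711739 = 6.61379 m along the plane.
The resultant acts 0.306667 + 0.00711739 = 0.313784 m (along the plate) below the hinge at the top edge, so the moment about the hinge is M = F × 0.313784 = 55.554 × 0.313784 = 17.432 kN·m.

M ≈ 17.4 kN·m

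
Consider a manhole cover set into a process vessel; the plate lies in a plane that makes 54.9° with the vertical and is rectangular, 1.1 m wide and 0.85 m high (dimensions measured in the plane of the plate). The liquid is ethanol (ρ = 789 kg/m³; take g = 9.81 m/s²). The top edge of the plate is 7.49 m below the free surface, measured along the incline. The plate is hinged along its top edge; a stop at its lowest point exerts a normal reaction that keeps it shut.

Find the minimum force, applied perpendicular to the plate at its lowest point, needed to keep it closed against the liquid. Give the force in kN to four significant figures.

γ = ρg = 789 × 9.81 / 1000 = 7.74009 kN/m³.
The plate makes 54.9° with the vertical, i.e. θ = 90° − 54.9° = 35.1° to the horizontal. Measuring y along the incline from the free-surface line, vertical depth h = y·sinθ with sinθ = 0.575005.
The centroid lies 0.85/2 = 0.425 m below the top edge, so y_c = 7.49 + 0.425 = 7.915 m and h_c = 7.915 × 0.575005 = 4.55116 m.
A = 1.1 × 0.85 = 0.935 m².
Resultant F = γ·h_c·A = 7.74009 × 4.55116 × 0.935 = 32.9367 kN.
I_c = b·h³/12 = 1.1 × 0.85³/12 = 0.0562948 m⁴.
Centre of pressure: y_p = y_c + I_c/(y_c·A) = 7.915 + 0.0562948/(7.915 × 0.935) = 7.915 + 0.00760687 = 7.92261 m along the plane.
The resultant acts 0.425 + 0.00760687 = 0.432607 m (along the plate) below the hinge at the top edge, so the moment about the hinge is M = F × 0.432607 = 32.9367 × 0.432607 = 14.2486 kN·m.
A normal force at the bottom, 0.85 m from the hinge, must supply this moment: P = 14.2486/0.85 = 16.7631 kN.

P ≈ 16.76 kN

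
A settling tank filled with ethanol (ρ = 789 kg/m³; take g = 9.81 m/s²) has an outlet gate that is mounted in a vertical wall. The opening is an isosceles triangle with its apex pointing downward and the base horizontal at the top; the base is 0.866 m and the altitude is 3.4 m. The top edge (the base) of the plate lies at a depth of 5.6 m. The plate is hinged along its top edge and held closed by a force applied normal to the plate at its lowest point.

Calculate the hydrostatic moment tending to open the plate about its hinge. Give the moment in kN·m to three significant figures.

M ≈ 94.3 kN·m

γ = ρg = 789 × 9.81 / 1000 = 7.74009 kN/m³.
With the apex down, the centroid sits h/3 = 3.4/3 = 1.13333 m below the base (the top edge), so the centroid depth is h_c = 5.6 + 1.13333 = 6.73333 m.
A = ½ × 0.866 × 3.4 = 1.4722 m².
Resultant F = γ·h_c·A = 7.74009 × 6.73333 × 1.4722 = 76.726 kN.
I_c = b·h³/36 = 0.866 × 3.4³/36 = 0.94548 m⁴.
Centre of pressure: y_p = y_c + I_c/(y_c·A) = 6.73333 + 0.94548/(6.73333 × 1.4722) = 6.73333 + 0.0953796 = 6.82871 m along the plane.
The resultant acts 1.13333 + 0.0953796 = 1.22871 m (along the plate) below the hinge at the top edge, so the moment about the hinge is M = F × 1.22871 = 76.726 × 1.22871 = 94.274 kN·m.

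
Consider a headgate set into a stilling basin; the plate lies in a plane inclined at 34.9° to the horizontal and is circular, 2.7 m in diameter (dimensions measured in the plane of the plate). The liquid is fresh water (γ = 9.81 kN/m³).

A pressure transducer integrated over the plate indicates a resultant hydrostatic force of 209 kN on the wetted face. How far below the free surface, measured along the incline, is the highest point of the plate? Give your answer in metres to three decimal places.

γ = 9.81 kN/m³.
A = π(1.35)² = 5.72555 m².
From F = γ·h_c·A, the centroid depth is h_c = 209/(9.81 × 5.72555) = 3.721 m.
Let θ = 34.9° be the plate's angle to the horizontal; measure y along the incline from where the plane meets the free surface. Vertical depth h = y·sinθ with sinθ = 0.572146.
Along the incline, y_c = h_c/sinθ = 3.721/0.572146 = 6.50358 m.
The centroid is at the centre, 1.35 m below the top of the plate, so the highest point sits at y_top = 6.50358 − 1.35 = 5.15358 m along the incline.

y_top ≈ 5.154 m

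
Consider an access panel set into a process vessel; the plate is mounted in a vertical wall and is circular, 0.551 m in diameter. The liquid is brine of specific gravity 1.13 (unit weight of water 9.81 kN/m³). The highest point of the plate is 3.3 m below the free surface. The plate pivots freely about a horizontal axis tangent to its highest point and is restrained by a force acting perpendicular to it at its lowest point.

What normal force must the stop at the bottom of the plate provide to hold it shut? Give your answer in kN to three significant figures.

P ≈ 4.82 kN

γ = 1.13 × 9.81 = 11.0853 kN/m³.
The centroid is at the centre, 0.2755 m below the top of the plate, so the centroid depth is h_c = 3.3 + 0.2755 = 3.5755 m.
A = π(0.2755)² = 0.238448 m².
Resultant F = γ·h_c·A = 11.0853 × 3.5755 × 0.238448 = 9.451 kN.
I_c = πr⁴/4 = π × 0.2755⁴/4 = 0.00452456 m⁴.
Centre of pressure: y_p = y_c + I_c/(y_c·A) = 3.5755 + 0.00452456/(3.5755 × 0.238448) = 3.5755 + 0.00530696 = 3.58081 m along the plane.
The resultant acts 0.2755 + 0.00530696 = 0.280807 m (along the plate) below the hinge at the top edge, so the moment about the hinge is M = F × 0.280807 = 9.451 × 0.280807 = 2.65391 kN·m.
A normal force at the bottom, 0.551 m from the hinge, must supply this moment: P = 2.65391/0.551 = 4.81653 kN.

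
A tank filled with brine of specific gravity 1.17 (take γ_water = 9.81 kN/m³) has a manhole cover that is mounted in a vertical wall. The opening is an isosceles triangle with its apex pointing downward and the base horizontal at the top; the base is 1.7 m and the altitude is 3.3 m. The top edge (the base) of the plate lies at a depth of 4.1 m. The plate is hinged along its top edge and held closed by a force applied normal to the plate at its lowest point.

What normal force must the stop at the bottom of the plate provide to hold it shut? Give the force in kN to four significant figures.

P ≈ 61.71 kN

γ = 1.17 × 9.81 = 11.4777 kN/m³.
With the apex down, the centroid sits h/3 = 3.3/3 = 1.1 m below the base (the top edge), so the centroid depth is h_c = 4.1 + 1.1 = 5.2 m.
A = ½ × 1.7 × 3.3 = 2.805 m².
Resultant F = γ·h_c·A = 11.4777 × 5.2 × 2.805 = 167.414 kN.
I_c = b·h³/36 = 1.7 × 3.3³/36 = 1.69702 m⁴.
Centre of pressure: y_p = y_c + I_c/(y_c·A) = 5.2 + 1.69702/(5.2 × 2.805) = 5.2 + 0.116346 = 5.31635 m along the plane.
The resultant acts 1.1 + 0.116346 = 1.21635 m (along the plate) below the hinge at the top edge, so the moment about the hinge is M = F × 1.21635 = 167.414 × 1.21635 = 203.634 kN·m.
A normal force at the bottom, 3.3 m from the hinge, must supply this moment: P = 203.634/3.3 = 61.7073 kN.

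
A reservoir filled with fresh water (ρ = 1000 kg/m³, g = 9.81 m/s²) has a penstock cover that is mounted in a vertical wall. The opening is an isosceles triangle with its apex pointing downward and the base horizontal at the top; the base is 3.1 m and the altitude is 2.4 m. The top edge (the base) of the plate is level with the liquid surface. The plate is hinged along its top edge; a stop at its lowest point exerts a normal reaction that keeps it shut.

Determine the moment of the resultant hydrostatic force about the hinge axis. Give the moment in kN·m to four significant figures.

M ≈ 35.03 kN·m

γ = ρg = 1000 × 9.81 = 9810 N/m³ = 9.81 kN/m³.
With the apex down, the centroid sits h/3 = 2.4/3 = 0.8 m below the base (the top edge), so the centroid depth is h_c = 0.8 m.
A = ½ × 3.1 × 2.4 = 3.72 m².
Resultant F = γ·h_c·A = 9.81 × 0.8 × 3.72 = 29.1946 kN.
I_c = b·h³/36 = 3.1 × 2.4³/36 = 1.1904 m⁴.
Centre of pressure: y_p = y_c + I_c/(y_c·A) = 0.8 + 1.1904/(0.8 × 3.72) = 0.8 + 0.4 = 1.2 m along the plane.
The resultant acts 0.8 + 0.4 = 1.2 m (along the plate) below the hinge at the top edge, so the moment about the hinge is M = F × 1.2 = 29.1946 × 1.2 = 35.0335 kN·m.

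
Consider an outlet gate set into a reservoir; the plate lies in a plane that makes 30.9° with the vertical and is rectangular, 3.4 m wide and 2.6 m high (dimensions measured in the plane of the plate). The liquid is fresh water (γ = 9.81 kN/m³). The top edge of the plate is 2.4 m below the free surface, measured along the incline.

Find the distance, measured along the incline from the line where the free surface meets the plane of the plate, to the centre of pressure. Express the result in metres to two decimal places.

γ = 9.81 kN/m³.
The plate makes 30.9° with the vertical, i.e. θ = 90° − 30.9° = 59.1° to the horizontal. Measuring y along the incline from the free-surface line, vertical depth h = y·sinθ with sinθ = 0.858065.
The centroid lies 2.6/2 = 1.3 m below the top edge, so y_c = 2.4 + 1.3 = 3.7 m and h_c = 3.7 × 0.858065 = 3.17484 m.
A = 3.4 × 2.6 = 8.84 m².
Resultant F = γ·h_c·A = 9.81 × 3.17484 × 8.84 = 275.323 kN.
I_c = b·h³/12 = 3.4 × 2.6³/12 = 4.97987 m⁴.
Centre of pressure: y_p = y_c + I_c/(y_c·A) = 3.7 + 4.97987/(3.7 × 8.84) = 3.7 + 0.152252 = 3.85225 m along the plane.

y_p = 3.85 m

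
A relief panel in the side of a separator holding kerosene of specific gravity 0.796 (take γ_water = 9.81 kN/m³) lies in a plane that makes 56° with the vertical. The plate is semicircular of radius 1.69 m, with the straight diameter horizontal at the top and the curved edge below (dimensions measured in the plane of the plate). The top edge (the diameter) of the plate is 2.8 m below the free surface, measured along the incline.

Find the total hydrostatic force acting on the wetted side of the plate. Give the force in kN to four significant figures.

γ = 0.796 × 9.81 = 7.80876 kN/m³.
The plate makes 56° with the vertical, i.e. θ = 90° − 56° = 34° to the horizontal. Measuring y along the incline from the free-surface line, vertical depth h = y·sinθ with sinθ = 0.559193.
The centroid of a semicircle lies 4r/(3π) = 0.717258 m from the diameter, here below the top edge, so y_c = 2.8 + 0.717258 = 3.51726 m and h_c = 3.51726 × 0.559193 = 1.96683 m.
A = πr²/2 = π × 1.69²/2 = 4.48635 m².
Resultant F = γ·h_c·A = 7.80876 × 1.96683 × 4.48635 = 68.9036 kN.

F ≈ 68.90 kN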